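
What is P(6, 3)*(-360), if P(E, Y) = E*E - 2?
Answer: -12240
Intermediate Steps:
P(E, Y) = -2 + E² (P(E, Y) = E² - 2 = -2 + E²)
P(6, 3)*(-360) = (-2 + 6²)*(-360) = (-2 + 36)*(-360) = 34*(-360) = -12240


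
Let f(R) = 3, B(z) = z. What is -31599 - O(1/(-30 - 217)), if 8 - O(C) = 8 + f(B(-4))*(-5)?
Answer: -31614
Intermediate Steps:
O(C) = 15 (O(C) = 8 - (8 + 3*(-5)) = 8 - (8 - 15) = 8 - 1*(-7) = 8 + 7 = 15)
-31599 - O(1/(-30 - 217)) = -31599 - 1*15 = -31599 - 15 = -31614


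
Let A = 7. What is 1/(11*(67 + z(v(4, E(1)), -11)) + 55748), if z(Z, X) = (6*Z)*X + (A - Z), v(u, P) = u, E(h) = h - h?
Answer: 1/53614 ≈ 1.8652e-5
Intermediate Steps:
E(h) = 0
z(Z, X) = 7 - Z + 6*X*Z (z(Z, X) = (6*Z)*X + (7 - Z) = 6*X*Z + (7 - Z) = 7 - Z + 6*X*Z)
1/(11*(67 + z(v(4, E(1)), -11)) + 55748) = 1/(11*(67 + (7 - 1*4 + 6*(-11)*4)) + 55748) = 1/(11*(67 + (7 - 4 - 264)) + 55748) = 1/(11*(67 - 261) + 55748) = 1/(11*(-194) + 55748) = 1/(-2134 + 55748) = 1/53614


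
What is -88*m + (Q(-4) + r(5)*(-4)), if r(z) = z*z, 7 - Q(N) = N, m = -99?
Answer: 8623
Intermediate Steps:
Q(N) = 7 - N
r(z) = z**2
-88*m + (Q(-4) + r(5)*(-4)) = -88*(-99) + ((7 - 1*(-4)) + 5**2*(-4)) = 8712 + ((7 + 4) + 25*(-4)) = 8712 + (11 - 100) = 8712 - 89 = 8623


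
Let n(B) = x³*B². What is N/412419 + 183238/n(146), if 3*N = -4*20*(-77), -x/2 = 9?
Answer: 4278312379/1220710278384 ≈ 0.0035048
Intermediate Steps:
x = -18 (x = -2*9 = -18)
n(B) = -5832*B² (n(B) = (-18)³*B² = -5832*B²)
N = 6160/3 (N = (-4*20*(-77))/3 = (-80*(-77))/3 = (⅓)*6160 = 6160/3 ≈ 2053.3)
N/412419 + 183238/n(146) = (6160/3)/412419 + 183238/((-5832*146²)) = (6160/3)*(1/412419) + 183238/((-5832*21316)) = 880/176751 + 183238/(-124314912) = 880/176751 + 183238*(-1/124314912) = 880/176751 - 91619/62157456 = 4278312379/1220710278384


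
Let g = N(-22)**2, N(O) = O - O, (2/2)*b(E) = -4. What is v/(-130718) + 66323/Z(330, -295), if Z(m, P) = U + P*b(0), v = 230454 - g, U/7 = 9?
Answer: 598796828/11605891 ≈ 51.594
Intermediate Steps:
b(E) = -4
N(O) = 0
g = 0 (g = 0**2 = 0)
U = 63 (U = 7*9 = 63)
v = 230454 (v = 230454 - 1*0 = 230454 + 0 = 230454)
Z(m, P) = 63 - 4*P (Z(m, P) = 63 + P*(-4) = 63 - 4*P)
v/(-130718) + 66323/Z(330, -295) = 230454/(-130718) + 66323/(63 - 4*(-295)) = 230454*(-1/130718) + 66323/(63 + 1180) = -16461/9337 + 66323/1243 = 598796828/11605891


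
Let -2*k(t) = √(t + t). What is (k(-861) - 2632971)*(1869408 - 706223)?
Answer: -3062632372635 - 1163185*I*√1722/2 ≈ -3.0626e+12 - 2.4134e+7*I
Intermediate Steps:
k(t) = -√2*√t/2 (k(t) = -√(t + t)/2 = -√2*√t/2)
(k(-861) - 2632971)*(1869408 - 706223) = (-√2*√(-861)/2 - 2632971)*(1869408 - 706223) = (-√2*I*√861/2 - 2632971)*1163185 = (-I*√1722/2 - 2632971)*1163185 = (-2632971 - I*√1722/2)*1163185 = -3062632372635 - 1163185*I*√1722/2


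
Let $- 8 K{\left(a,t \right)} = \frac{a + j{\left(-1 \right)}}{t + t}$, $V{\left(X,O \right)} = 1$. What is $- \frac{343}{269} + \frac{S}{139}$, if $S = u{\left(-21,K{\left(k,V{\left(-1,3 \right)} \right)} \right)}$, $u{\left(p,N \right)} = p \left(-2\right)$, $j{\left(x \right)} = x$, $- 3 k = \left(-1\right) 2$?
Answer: $- \frac{36379}{37391} \approx -0.97293$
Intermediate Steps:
$k = \frac{2}{3}$ ($k = - \frac{\left(-1\right) 2}{3} = \left(- \frac{1}{3}\right) \left(-2\right) = \frac{2}{3} \approx 0.66667$)
$K{\left(a,t \right)} = - \frac{-1 + a}{16 t}$ ($K{\left(a,t \right)} = - \frac{\left(a - 1\right) \frac{1}{t + t}}{8} = - \frac{\left(-1 + a\right) \frac{1}{2 t}}{8} = - \frac{\frac{1}{2} \frac{1}{t} \left(-1 + a\right)}{8} = - \frac{-1 + a}{16 t}$)
$u{\left(p,N \right)} = - 2 p$
$S = 42$ ($S = \left(-2\right) \left(-21\right) = 42$)
$- \frac{343}{269} + \frac{S}{139} = - \frac{343}{269} + \frac{42}{139} = - \frac{36379}{37391}$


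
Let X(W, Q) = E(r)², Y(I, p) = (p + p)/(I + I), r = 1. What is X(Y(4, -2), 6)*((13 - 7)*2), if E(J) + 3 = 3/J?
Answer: 0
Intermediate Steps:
E(J) = -3 + 3/J
Y(I, p) = p/I (Y(I, p) = (2*p)/((2*I)) = (2*p)*(1/(2*I)) = p/I)
X(W, Q) = 0 (X(W, Q) = (-3 + 3/1)² = (-3 + 3*1)² = (-3 + 3)² = 0² = 0)
X(Y(4, -2), 6)*((13 - 7)*2) = 0*((13 - 7)*2) = 0*(6*2) = 0*12 = 0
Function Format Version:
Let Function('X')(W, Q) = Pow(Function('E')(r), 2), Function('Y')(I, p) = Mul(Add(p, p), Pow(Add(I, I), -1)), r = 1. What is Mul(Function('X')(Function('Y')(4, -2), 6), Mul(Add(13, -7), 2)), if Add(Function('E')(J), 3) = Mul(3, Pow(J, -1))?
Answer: 0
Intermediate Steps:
Function('E')(J) = Add(-3, Mul(3, Pow(J, -1)))
Function('Y')(I, p) = Mul(p, Pow(I, -1)) (Function('Y')(I, p) = Mul(Mul(2, p), Pow(Mul(2, I), -1)) = Mul(Mul(2, p), Mul(Rational(1, 2), Pow(I, -1))) = Mul(p, Pow(I, -1)))
Function('X')(W, Q) = 0 (Function('X')(W, Q) = Pow(Add(-3, Mul(3, Pow(1, -1))), 2) = Pow(Add(-3, Mul(3, 1)), 2) = Pow(Add(-3, 3), 2) = Pow(0, 2) = 0)
Mul(Function('X')(Function('Y')(4, -2), 6), Mul(Add(13, -7), 2)) = Mul(0, Mul(Add(13, -7), 2)) = Mul(0, Mul(6, 2)) = Mul(0, 12) = 0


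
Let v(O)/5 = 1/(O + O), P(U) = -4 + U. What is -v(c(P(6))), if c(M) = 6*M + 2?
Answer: -5/28 ≈ -0.17857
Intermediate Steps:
c(M) = 2 + 6*M
v(O) = 5/(2*O) (v(O) = 5/(O + O) = 5/((2*O)) = 5*(1/(2*O)) = 5/(2*O))
-v(c(P(6))) = -5/(2*(2 + 6*(-4 + 6))) = -5/(2*(2 + 6*2)) = -5/(2*(2 + 12)) = -5/(2*14) = -1*5/28 = -5/28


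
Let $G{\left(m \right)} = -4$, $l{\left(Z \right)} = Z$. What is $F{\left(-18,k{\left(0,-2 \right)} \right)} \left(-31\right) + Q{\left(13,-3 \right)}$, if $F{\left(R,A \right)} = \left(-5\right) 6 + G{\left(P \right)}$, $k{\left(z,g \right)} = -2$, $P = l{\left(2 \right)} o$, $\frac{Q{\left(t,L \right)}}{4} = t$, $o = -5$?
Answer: $1106$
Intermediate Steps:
$Q{\left(t,L \right)} = 4 t$
$P = -10$ ($P = 2 \left(-5\right) = -10$)
$F{\left(R,A \right)} = -34$ ($F{\left(R,A \right)} = \left(-5\right) 6 - 4 = -30 - 4 = -34$)
$F{\left(-18,k{\left(0,-2 \right)} \right)} \left(-31\right) + Q{\left(13,-3 \right)} = \left(-34\right) \left(-31\right) + 4 \cdot 13 = 1054 + 52 = 1106$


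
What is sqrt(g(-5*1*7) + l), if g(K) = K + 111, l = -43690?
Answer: 3*I*sqrt(4846) ≈ 208.84*I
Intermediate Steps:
g(K) = 111 + K
sqrt(g(-5*1*7) + l) = sqrt((111 - 5*1*7) - 43690) = sqrt((111 - 5*7) - 43690) = sqrt((111 - 35) - 43690) = sqrt(76 - 43690) = sqrt(-43614) = 3*I*sqrt(4846)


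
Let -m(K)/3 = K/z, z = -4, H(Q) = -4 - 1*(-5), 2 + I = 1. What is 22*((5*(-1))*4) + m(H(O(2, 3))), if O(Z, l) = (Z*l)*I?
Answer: -1757/4 ≈ -439.25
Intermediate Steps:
I = -1 (I = -2 + 1 = -1)
O(Z, l) = -Z*l (O(Z, l) = (Z*l)*(-1) = -Z*l)
H(Q) = 1 (H(Q) = -4 + 5 = 1)
m(K) = 3*K/4 (m(K) = -3*K/(-4) = -3*K*(-1)/4 = -(-3)*K/4 = 3*K/4)
22*((5*(-1))*4) + m(H(O(2, 3))) = 22*((5*(-1))*4) + (¾)*1 = 22*(-5*4) + ¾ = 22*(-20) + ¾ = -440 + ¾ = -1757/4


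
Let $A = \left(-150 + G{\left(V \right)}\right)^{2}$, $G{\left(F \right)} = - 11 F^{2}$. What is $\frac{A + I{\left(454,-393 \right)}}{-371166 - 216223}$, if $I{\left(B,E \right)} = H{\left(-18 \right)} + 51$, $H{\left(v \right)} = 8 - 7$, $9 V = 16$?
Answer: $- \frac{224322328}{3853859229} \approx -0.058207$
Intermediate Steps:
$V = \frac{16}{9}$ ($V = \frac{1}{9} \cdot 16 = \frac{16}{9} \approx 1.7778$)
$H{\left(v \right)} = 1$
$I{\left(B,E \right)} = 52$ ($I{\left(B,E \right)} = 1 + 51 = 52$)
$A = \frac{223981156}{6561}$ ($A = \left(-150 - 11 \left(\frac{16}{9}\right)^{2}\right)^{2} = \left(-150 - \frac{2816}{81}\right)^{2} = \left(- \frac{14966}{81}\right)^{2} = \frac{223981156}{6561} \approx 34138.0$)
$\frac{A + I{\left(454,-393 \right)}}{-371166 - 216223} = \frac{\frac{223981156}{6561} + 52}{-371166 - 216223} = \frac{224322328}{6561 \left(-587389\right)} = \frac{224322328}{6561} \left(- \frac{1}{587389}\right) = - \frac{224322328}{3853859229}$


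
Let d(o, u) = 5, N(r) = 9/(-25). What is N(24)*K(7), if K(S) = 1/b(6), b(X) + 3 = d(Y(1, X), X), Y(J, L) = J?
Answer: -9/50 ≈ -0.18000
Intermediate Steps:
N(r) = -9/25 (N(r) = 9*(-1/25) = -9/25)
b(X) = 2 (b(X) = -3 + 5 = 2)
K(S) = 1/2
N(24)*K(7) = -9/25*1/2 = -9/50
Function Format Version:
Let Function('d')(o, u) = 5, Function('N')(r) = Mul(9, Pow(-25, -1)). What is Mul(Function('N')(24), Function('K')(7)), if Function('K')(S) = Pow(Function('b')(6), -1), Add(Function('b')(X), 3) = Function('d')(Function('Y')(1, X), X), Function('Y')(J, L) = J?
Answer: Rational(-9, 50) ≈ -0.18000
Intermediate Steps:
Function('N')(r) = Rational(-9, 25) (Function('N')(r) = Mul(9, Rational(-1, 25)) = Rational(-9, 25))
Function('b')(X) = 2 (Function('b')(X) = Add(-3, 5) = 2)
Function('K')(S) = Rational(1, 2) (Function('K')(S) = Pow(2, -1) = Rational(1, 2))
Mul(Function('N')(24), Function('K')(7)) = Mul(Rational(-9, 25), Rational(1, 2)) = Rational(-9, 50)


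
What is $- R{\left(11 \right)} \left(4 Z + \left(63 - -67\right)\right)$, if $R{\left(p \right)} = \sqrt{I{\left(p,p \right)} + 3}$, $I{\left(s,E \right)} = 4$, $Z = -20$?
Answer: $- 50 \sqrt{7} \approx -132.29$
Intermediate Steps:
$R{\left(p \right)} = \sqrt{7}$ ($R{\left(p \right)} = \sqrt{4 + 3} = \sqrt{7}$)
$- R{\left(11 \right)} \left(4 Z + \left(63 - -67\right)\right) = - \sqrt{7} \left(4 \left(-20\right) + \left(63 - -67\right)\right) = - \sqrt{7} \left(-80 + \left(63 + 67\right)\right) = - \sqrt{7} \left(-80 + 130\right) = - \sqrt{7} \cdot 50 = - 50 \sqrt{7}$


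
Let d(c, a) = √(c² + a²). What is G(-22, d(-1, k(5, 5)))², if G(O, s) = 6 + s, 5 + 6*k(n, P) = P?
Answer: 49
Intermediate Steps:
k(n, P) = -⅚ + P/6
d(c, a) = √(a² + c²)
G(-22, d(-1, k(5, 5)))² = (6 + √((-⅚ + (⅙)*5)² + (-1)²))² = (6 + √((-⅚ + ⅚)² + 1))² = (6 + √(0² + 1))² = (6 + √(0 + 1))² = (6 + √1)² = (6 + 1)² = 7² = 49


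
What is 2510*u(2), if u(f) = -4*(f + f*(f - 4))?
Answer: 20080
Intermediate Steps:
u(f) = -4*f - 4*f*(-4 + f) (u(f) = -4*(f + f*(-4 + f)) = -4*f - 4*f*(-4 + f))
2510*u(2) = 2510*(4*2*(3 - 1*2)) = 2510*(4*2*(3 - 2)) = 2510*(4*2*1) = 2510*8 = 20080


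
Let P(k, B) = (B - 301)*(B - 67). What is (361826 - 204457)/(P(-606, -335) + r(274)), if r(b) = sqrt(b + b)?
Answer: 10058711742/16342042759 - 157369*sqrt(137)/32684085518 ≈ 0.61545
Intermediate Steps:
r(b) = sqrt(2)*sqrt(b) (r(b) = sqrt(2*b) = sqrt(2)*sqrt(b))
P(k, B) = (-301 + B)*(-67 + B)
(361826 - 204457)/(P(-606, -335) + r(274)) = (361826 - 204457)/((20167 + (-335)**2 - 368*(-335)) + sqrt(2)*sqrt(274)) = 157369/((20167 + 112225 + 123280) + 2*sqrt(137)) = 157369/(255672 + 2*sqrt(137))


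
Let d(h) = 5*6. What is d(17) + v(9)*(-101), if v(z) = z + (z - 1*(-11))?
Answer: -2899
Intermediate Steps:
v(z) = 11 + 2*z (v(z) = z + (z + 11) = z + (11 + z) = 11 + 2*z)
d(h) = 30
d(17) + v(9)*(-101) = 30 + (11 + 2*9)*(-101) = 30 + (11 + 18)*(-101) = 30 + 29*(-101) = 30 - 2929 = -2899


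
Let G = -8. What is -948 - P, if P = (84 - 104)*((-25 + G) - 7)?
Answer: -1748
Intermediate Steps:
P = 800 (P = (84 - 104)*((-25 - 8) - 7) = -20*(-33 - 7) = -20*(-40) = 800)
-948 - P = -948 - 1*800 = -948 - 800 = -1748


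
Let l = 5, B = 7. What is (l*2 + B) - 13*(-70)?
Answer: 927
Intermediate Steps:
(l*2 + B) - 13*(-70) = (5*2 + 7) - 13*(-70) = (10 + 7) + 910 = 17 + 910 = 927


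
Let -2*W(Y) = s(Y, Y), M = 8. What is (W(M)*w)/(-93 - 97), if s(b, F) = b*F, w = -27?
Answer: -432/95 ≈ -4.5474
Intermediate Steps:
s(b, F) = F*b
W(Y) = -Y**2/2 (W(Y) = -Y*Y/2 = -Y**2/2)
(W(M)*w)/(-93 - 97) = (-1/2*8**2*(-27))/(-93 - 97) = (-1/2*64*(-27))/(-190) = -32*(-27)*(-1/190) = 864*(-1/190) = -432/95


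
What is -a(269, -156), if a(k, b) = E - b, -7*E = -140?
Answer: -176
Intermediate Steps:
E = 20 (E = -⅐*(-140) = 20)
a(k, b) = 20 - b
-a(269, -156) = -(20 - 1*(-156)) = -(20 + 156) = -1*176 = -176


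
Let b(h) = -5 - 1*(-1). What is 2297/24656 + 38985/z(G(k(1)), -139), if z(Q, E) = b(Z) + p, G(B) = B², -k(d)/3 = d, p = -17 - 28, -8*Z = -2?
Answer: -961101607/1208144 ≈ -795.52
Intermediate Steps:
Z = ¼ (Z = -⅛*(-2) = ¼ ≈ 0.25000)
p = -45
k(d) = -3*d
b(h) = -4 (b(h) = -5 + 1 = -4)
z(Q, E) = -49 (z(Q, E) = -4 - 45 = -49)
2297/24656 + 38985/z(G(k(1)), -139) = 2297/24656 + 38985/(-49) = 2297*(1/24656) + 38985*(-1/49) = 2297/24656 - 38985/49 = -961101607/1208144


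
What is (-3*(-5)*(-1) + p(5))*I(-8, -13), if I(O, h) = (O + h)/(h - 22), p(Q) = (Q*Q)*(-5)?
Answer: -84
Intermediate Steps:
p(Q) = -5*Q² (p(Q) = Q²*(-5) = -5*Q²)
I(O, h) = (O + h)/(-22 + h)
(-3*(-5)*(-1) + p(5))*I(-8, -13) = (-3*(-5)*(-1) - 5*5²)*((-8 - 13)/(-22 - 13)) = (15*(-1) - 5*25)*(-21/(-35)) = (-15 - 125)*(-1/35*(-21)) = -140*⅗ = -84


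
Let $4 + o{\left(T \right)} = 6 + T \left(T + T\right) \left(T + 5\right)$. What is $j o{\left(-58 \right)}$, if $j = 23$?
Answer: $-8201386$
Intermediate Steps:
$o{\left(T \right)} = 2 + 2 T^{2} \left(5 + T\right)$ ($o{\left(T \right)} = -4 + \left(6 + T \left(T + T\right) \left(T + 5\right)\right) = -4 + \left(6 + T 2 T \left(5 + T\right)\right) = -4 + \left(6 + 2 T^{2} \left(5 + T\right)\right) = 2 + 2 T^{2} \left(5 + T\right)$)
$j o{\left(-58 \right)} = 23 \left(2 + 2 \left(-58\right)^{3} + 10 \left(-58\right)^{2}\right) = 23 \left(2 + 2 \left(-195112\right) + 10 \cdot 3364\right) = 23 \left(2 - 390224 + 33640\right) = 23 \left(-356582\right) = -8201386$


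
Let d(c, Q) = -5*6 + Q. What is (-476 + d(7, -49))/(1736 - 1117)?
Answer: -555/619 ≈ -0.89661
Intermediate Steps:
d(c, Q) = -30 + Q
(-476 + d(7, -49))/(1736 - 1117) = (-476 + (-30 - 49))/(1736 - 1117) = (-476 - 79)/619 = -555*1/619 = -555/619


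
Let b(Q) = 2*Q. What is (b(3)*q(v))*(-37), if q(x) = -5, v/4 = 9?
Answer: 1110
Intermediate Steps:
v = 36 (v = 4*9 = 36)
(b(3)*q(v))*(-37) = ((2*3)*(-5))*(-37) = (6*(-5))*(-37) = -30*(-37) = 1110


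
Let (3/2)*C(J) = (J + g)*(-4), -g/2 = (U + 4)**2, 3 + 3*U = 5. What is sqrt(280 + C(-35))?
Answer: 4*sqrt(2478)/9 ≈ 22.124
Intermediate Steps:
U = 2/3 (U = -1 + (1/3)*5 = -1 + 5/3 = 2/3 ≈ 0.66667)
g = -392/9 (g = -2*(2/3 + 4)**2 = -2*(14/3)**2 = -2*196/9 = -392/9 ≈ -43.556)
C(J) = 3136/27 - 8*J/3 (C(J) = 2*((J - 392/9)*(-4))/3 = 2*((-392/9 + J)*(-4))/3 = 2*(1568/9 - 4*J)/3 = 3136/27 - 8*J/3)
sqrt(280 + C(-35)) = sqrt(280 + (3136/27 - 8/3*(-35))) = sqrt(280 + (3136/27 + 280/3)) = sqrt(280 + 5656/27) = sqrt(13216/27) = 4*sqrt(2478)/9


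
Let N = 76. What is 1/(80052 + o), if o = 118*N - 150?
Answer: 1/88870 ≈ 1.1252e-5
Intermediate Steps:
o = 8818 (o = 118*76 - 150 = 8968 - 150 = 8818)
1/(80052 + o) = 1/(80052 + 8818) = 1/88870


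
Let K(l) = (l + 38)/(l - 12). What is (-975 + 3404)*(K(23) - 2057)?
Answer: -54812814/11 ≈ -4.9830e+6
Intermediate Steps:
K(l) = (38 + l)/(-12 + l)
(-975 + 3404)*(K(23) - 2057) = (-975 + 3404)*((38 + 23)/(-12 + 23) - 2057) = 2429*(61/11 - 2057) = 2429*(-22566/11) = -54812814/11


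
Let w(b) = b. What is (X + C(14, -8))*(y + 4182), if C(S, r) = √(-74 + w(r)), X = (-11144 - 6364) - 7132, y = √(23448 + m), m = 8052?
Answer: -6*(697 + 5*√35)*(24640 - I*√82) ≈ -1.0742e+8 + 39477.0*I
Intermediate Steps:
y = 30*√35 (y = √(23448 + 8052) = √31500 = 30*√35 ≈ 177.48)
X = -24640 (X = -17508 - 7132 = -24640)
C(S, r) = √(-74 + r)
(X + C(14, -8))*(y + 4182) = (-24640 + √(-74 - 8))*(30*√35 + 4182) = (-24640 + √(-82))*(4182 + 30*√35) = (-24640 + I*√82)*(4182 + 30*√35)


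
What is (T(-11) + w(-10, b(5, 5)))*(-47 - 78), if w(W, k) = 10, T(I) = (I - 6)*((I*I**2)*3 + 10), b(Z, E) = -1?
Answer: -8465125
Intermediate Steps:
T(I) = (-6 + I)*(10 + 3*I**3) (T(I) = (-6 + I)*(I**3*3 + 10) = (-6 + I)*(3*I**3 + 10) = (-6 + I)*(10 + 3*I**3))
(T(-11) + w(-10, b(5, 5)))*(-47 - 78) = ((-60 - 18*(-11)**3 + 3*(-11)**4 + 10*(-11)) + 10)*(-47 - 78) = ((-60 - 18*(-1331) + 3*14641 - 110) + 10)*(-125) = ((-60 + 23958 + 43923 - 110) + 10)*(-125) = (67711 + 10)*(-125) = 67721*(-125) = -8465125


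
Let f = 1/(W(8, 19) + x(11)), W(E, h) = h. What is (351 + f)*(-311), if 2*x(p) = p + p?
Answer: -3275141/30 ≈ -1.0917e+5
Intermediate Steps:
x(p) = p (x(p) = (p + p)/2 = (2*p)/2 = p)
f = 1/30 (f = 1/(19 + 11) = 1/30 ≈ 0.033333)
(351 + f)*(-311) = (351 + 1/30)*(-311) = (10531/30)*(-311) = -3275141/30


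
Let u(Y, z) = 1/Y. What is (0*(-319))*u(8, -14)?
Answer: 0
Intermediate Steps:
(0*(-319))*u(8, -14) = (0*(-319))/8 = 0*(⅛) = 0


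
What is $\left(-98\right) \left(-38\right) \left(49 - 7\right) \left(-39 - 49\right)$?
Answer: $-13763904$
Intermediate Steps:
$\left(-98\right) \left(-38\right) \left(49 - 7\right) \left(-39 - 49\right) = 3724 \cdot 42 \left(-88\right) = 3724 \left(-3696\right) = -13763904$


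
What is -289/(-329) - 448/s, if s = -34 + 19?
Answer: 151727/4935 ≈ 30.745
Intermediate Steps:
s = -15
-289/(-329) - 448/s = -289/(-329) - 448/(-15) = -289*(-1/329) - 448*(-1/15) = 289/329 + 448/15 = 151727/4935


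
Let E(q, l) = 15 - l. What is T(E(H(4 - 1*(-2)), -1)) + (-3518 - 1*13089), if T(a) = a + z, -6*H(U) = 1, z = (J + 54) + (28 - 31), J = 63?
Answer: -16477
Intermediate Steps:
z = 114 (z = (63 + 54) + (28 - 31) = 117 - 3 = 114)
H(U) = -⅙ (H(U) = -⅙*1 = -⅙)
T(a) = 114 + a (T(a) = a + 114 = 114 + a)
T(E(H(4 - 1*(-2)), -1)) + (-3518 - 1*13089) = (114 + (15 - 1*(-1))) + (-3518 - 1*13089) = (114 + (15 + 1)) + (-3518 - 13089) = (114 + 16) - 16607 = 130 - 16607 = -16477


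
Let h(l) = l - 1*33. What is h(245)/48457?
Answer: 212/48457 ≈ 0.0043750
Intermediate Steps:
h(l) = -33 + l (h(l) = l - 33 = -33 + l)
h(245)/48457 = (-33 + 245)/48457 = 212*(1/48457) = 212/48457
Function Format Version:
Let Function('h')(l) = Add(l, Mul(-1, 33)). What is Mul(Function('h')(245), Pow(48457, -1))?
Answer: Rational(212, 48457) ≈ 0.0043750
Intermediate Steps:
Function('h')(l) = Add(-33, l) (Function('h')(l) = Add(l, -33) = Add(-33, l))
Mul(Function('h')(245), Pow(48457, -1)) = Mul(Add(-33, 245), Pow(48457, -1)) = Mul(212, Rational(1, 48457)) = Rational(212, 48457)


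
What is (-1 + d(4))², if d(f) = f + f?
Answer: 49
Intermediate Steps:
d(f) = 2*f
(-1 + d(4))² = (-1 + 2*4)² = (-1 + 8)² = 7² = 49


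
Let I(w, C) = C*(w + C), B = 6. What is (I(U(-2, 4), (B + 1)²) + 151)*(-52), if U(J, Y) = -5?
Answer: -119964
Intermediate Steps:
I(w, C) = C*(C + w)
(I(U(-2, 4), (B + 1)²) + 151)*(-52) = ((6 + 1)²*((6 + 1)² - 5) + 151)*(-52) = (7²*(7² - 5) + 151)*(-52) = (49*(49 - 5) + 151)*(-52) = (49*44 + 151)*(-52) = (2156 + 151)*(-52) = 2307*(-52) = -119964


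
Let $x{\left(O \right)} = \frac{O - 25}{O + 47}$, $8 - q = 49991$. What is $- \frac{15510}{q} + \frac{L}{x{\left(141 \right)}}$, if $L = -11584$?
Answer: $- \frac{9070898198}{483169} \approx -18774.0$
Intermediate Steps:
$q = -49983$ ($q = 8 - 49991 = -49983$)
$x{\left(O \right)} = \frac{-25 + O}{47 + O}$
$- \frac{15510}{q} + \frac{L}{x{\left(141 \right)}} = - \frac{15510}{-49983} - \frac{11584}{\frac{1}{47 + 141} \left(-25 + 141\right)} = \left(-15510\right) \left(- \frac{1}{49983}\right) - \frac{11584}{\frac{1}{188} \cdot 116} = \frac{5170}{16661} - \frac{11584}{\frac{1}{188} \cdot 116} = \frac{5170}{16661} - \frac{11584}{\frac{29}{47}} = \frac{5170}{16661} - \frac{544448}{29} = - \frac{9070898198}{483169}$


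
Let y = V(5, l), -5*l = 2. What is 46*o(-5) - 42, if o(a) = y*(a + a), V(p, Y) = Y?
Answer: 142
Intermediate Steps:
l = -⅖ (l = -⅕*2 = -⅖ ≈ -0.40000)
y = -⅖ ≈ -0.40000
o(a) = -4*a/5 (o(a) = -2*(a + a)/5 = -4*a/5)
46*o(-5) - 42 = 46*(-⅘*(-5)) - 42 = 46*4 - 42 = 184 - 42 = 142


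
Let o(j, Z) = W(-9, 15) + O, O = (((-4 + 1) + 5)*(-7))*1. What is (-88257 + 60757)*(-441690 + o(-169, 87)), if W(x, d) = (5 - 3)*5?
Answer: 12146585000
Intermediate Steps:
W(x, d) = 10 (W(x, d) = 2*5 = 10)
O = -14 (O = ((-3 + 5)*(-7))*1 = (2*(-7))*1 = -14*1 = -14)
o(j, Z) = -4 (o(j, Z) = 10 - 14 = -4)
(-88257 + 60757)*(-441690 + o(-169, 87)) = (-88257 + 60757)*(-441690 - 4) = -27500*(-441694) = 12146585000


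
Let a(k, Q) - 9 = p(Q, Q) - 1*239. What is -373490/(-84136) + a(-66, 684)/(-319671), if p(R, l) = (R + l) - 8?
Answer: 4588417235/1034455356 ≈ 4.4356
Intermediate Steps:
p(R, l) = -8 + R + l
a(k, Q) = -238 + 2*Q (a(k, Q) = 9 + ((-8 + Q + Q) - 1*239) = 9 + ((-8 + 2*Q) - 239) = 9 + (-247 + 2*Q) = -238 + 2*Q)
-373490/(-84136) + a(-66, 684)/(-319671) = -373490/(-84136) + (-238 + 2*684)/(-319671) = -373490*(-1/84136) + (-238 + 1368)*(-1/319671) = 14365/3236 + 1130*(-1/319671) = 14365/3236 - 1130/319671 = 4588417235/1034455356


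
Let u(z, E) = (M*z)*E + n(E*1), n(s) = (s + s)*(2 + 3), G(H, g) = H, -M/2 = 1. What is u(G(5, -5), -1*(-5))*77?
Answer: 0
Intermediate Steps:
M = -2 (M = -2*1 = -2)
n(s) = 10*s (n(s) = (2*s)*5 = 10*s)
u(z, E) = 10*E - 2*E*z (u(z, E) = (-2*z)*E + 10*(E*1) = -2*E*z + 10*E = 10*E - 2*E*z)
u(G(5, -5), -1*(-5))*77 = (2*(-1*(-5))*(5 - 1*5))*77 = (2*5*(5 - 5))*77 = (2*5*0)*77 = 0*77 = 0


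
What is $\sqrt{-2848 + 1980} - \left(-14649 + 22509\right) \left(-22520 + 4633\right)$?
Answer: $140591820 + 2 i \sqrt{217} \approx 1.4059 \cdot 10^{8} + 29.462 i$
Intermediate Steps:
$\sqrt{-2848 + 1980} - \left(-14649 + 22509\right) \left(-22520 + 4633\right) = \sqrt{-868} - 7860 \left(-17887\right) = 2 i \sqrt{217} - -140591820 = 2 i \sqrt{217} + 140591820 = 140591820 + 2 i \sqrt{217}$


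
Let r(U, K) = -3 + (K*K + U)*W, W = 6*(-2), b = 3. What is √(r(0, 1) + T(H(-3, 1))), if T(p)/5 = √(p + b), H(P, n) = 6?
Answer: 0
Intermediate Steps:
W = -12
T(p) = 5*√(3 + p) (T(p) = 5*√(p + 3) = 5*√(3 + p))
r(U, K) = -3 - 12*U - 12*K² (r(U, K) = -3 + (K*K + U)*(-12) = -3 + (K² + U)*(-12) = -3 + (U + K²)*(-12) = -3 + (-12*U - 12*K²) = -3 - 12*U - 12*K²)
√(r(0, 1) + T(H(-3, 1))) = √((-3 - 12*0 - 12*1²) + 5*√(3 + 6)) = √((-3 + 0 - 12*1) + 5*√9) = √((-3 + 0 - 12) + 5*3) = √(-15 + 15) = √0 = 0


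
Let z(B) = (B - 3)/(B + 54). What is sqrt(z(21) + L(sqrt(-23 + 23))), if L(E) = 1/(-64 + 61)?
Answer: I*sqrt(21)/15 ≈ 0.3055*I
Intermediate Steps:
z(B) = (-3 + B)/(54 + B)
L(E) = -1/3 (L(E) = 1/(-3) = -1/3)
sqrt(z(21) + L(sqrt(-23 + 23))) = sqrt((-3 + 21)/(54 + 21) - 1/3) = sqrt(18/75 - 1/3) = sqrt((1/75)*18 - 1/3) = sqrt(6/25 - 1/3) = sqrt(-7/75) = I*sqrt(21)/15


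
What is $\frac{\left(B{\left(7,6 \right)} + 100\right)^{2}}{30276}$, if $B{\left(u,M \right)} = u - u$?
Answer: $\frac{2500}{7569} \approx 0.33029$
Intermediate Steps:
$B{\left(u,M \right)} = 0$
$\frac{\left(B{\left(7,6 \right)} + 100\right)^{2}}{30276} = \frac{\left(0 + 100\right)^{2}}{30276} = 100^{2} \cdot \frac{1}{30276} = 10000 \cdot \frac{1}{30276} = \frac{2500}{7569}$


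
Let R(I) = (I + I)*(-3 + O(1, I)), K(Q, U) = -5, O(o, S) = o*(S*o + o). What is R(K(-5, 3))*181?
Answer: 12670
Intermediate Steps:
O(o, S) = o*(o + S*o)
R(I) = 2*I*(-2 + I) (R(I) = (I + I)*(-3 + 1**2*(1 + I)) = (2*I)*(-3 + 1*(1 + I)) = (2*I)*(-3 + (1 + I)) = (2*I)*(-2 + I) = 2*I*(-2 + I))
R(K(-5, 3))*181 = (2*(-5)*(-2 - 5))*181 = (2*(-5)*(-7))*181 = 70*181 = 12670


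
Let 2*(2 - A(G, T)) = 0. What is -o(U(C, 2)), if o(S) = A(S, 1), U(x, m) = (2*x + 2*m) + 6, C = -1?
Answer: -2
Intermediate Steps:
A(G, T) = 2 (A(G, T) = 2 - ½*0 = 2 + 0 = 2)
U(x, m) = 6 + 2*m + 2*x (U(x, m) = (2*m + 2*x) + 6 = 6 + 2*m + 2*x)
o(S) = 2
-o(U(C, 2)) = -1*2 = -2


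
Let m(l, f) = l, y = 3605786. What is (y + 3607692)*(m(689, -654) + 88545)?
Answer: 643687495852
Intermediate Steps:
(y + 3607692)*(m(689, -654) + 88545) = (3605786 + 3607692)*(689 + 88545) = 7213478*89234 = 643687495852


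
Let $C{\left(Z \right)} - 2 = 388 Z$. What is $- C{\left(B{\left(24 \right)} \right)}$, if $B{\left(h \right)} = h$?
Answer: $-9314$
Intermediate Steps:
$C{\left(Z \right)} = 2 + 388 Z$
$- C{\left(B{\left(24 \right)} \right)} = - (2 + 388 \cdot 24) = - (2 + 9312) = \left(-1\right) 9314 = -9314$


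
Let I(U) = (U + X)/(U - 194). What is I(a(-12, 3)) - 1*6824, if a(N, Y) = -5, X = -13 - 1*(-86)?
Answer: -1358044/199 ≈ -6824.3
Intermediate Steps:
X = 73 (X = -13 + 86 = 73)
I(U) = (73 + U)/(-194 + U) (I(U) = (U + 73)/(U - 194) = (73 + U)/(-194 + U))
I(a(-12, 3)) - 1*6824 = (73 - 5)/(-194 - 5) - 1*6824 = 68/(-199) - 6824 = -1/199*68 - 6824 = -68/199 - 6824 = -1358044/199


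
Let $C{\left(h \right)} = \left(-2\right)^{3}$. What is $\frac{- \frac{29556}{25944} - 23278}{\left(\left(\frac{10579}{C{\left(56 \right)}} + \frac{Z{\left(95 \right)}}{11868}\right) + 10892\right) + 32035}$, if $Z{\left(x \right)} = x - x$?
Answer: $- \frac{201317996}{359796797} \approx -0.55953$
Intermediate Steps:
$C{\left(h \right)} = -8$
$Z{\left(x \right)} = 0$
$\frac{- \frac{29556}{25944} - 23278}{\left(\left(\frac{10579}{C{\left(56 \right)}} + \frac{Z{\left(95 \right)}}{11868}\right) + 10892\right) + 32035} = \frac{- \frac{29556}{25944} - 23278}{\left(\left(\frac{10579}{-8} + \frac{0}{11868}\right) + 10892\right) + 32035} = \frac{\left(-29556\right) \frac{1}{25944} - 23278}{\left(\left(10579 \left(- \frac{1}{8}\right) + 0 \cdot \frac{1}{11868}\right) + 10892\right) + 32035} = \frac{- \frac{2463}{2162} - 23278}{\left(\left(- \frac{10579}{8} + 0\right) + 10892\right) + 32035} = - \frac{50329499}{2162 \left(\left(- \frac{10579}{8} + 10892\right) + 32035\right)} = - \frac{50329499}{2162 \left(\frac{76557}{8} + 32035\right)} = - \frac{50329499}{2162 \cdot \frac{332837}{8}} = \left(- \frac{50329499}{2162}\right) \frac{8}{332837} = - \frac{201317996}{359796797}$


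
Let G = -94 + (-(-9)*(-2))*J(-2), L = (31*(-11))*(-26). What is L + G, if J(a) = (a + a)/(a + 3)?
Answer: 8844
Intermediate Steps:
J(a) = 2*a/(3 + a) (J(a) = (2*a)/(3 + a) = 2*a/(3 + a))
L = 8866 (L = -341*(-26) = 8866)
G = -22 (G = -94 + (-(-9)*(-2))*(2*(-2)/(3 - 2)) = -94 + (-9*2)*(2*(-2)/1) = -94 - 36*(-2) = -94 - 18*(-4) = -94 + 72 = -22)
L + G = 8866 - 22 = 8844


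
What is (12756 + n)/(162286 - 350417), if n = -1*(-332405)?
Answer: -345161/188131 ≈ -1.8347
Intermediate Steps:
n = 332405
(12756 + n)/(162286 - 350417) = (12756 + 332405)/(162286 - 350417) = 345161/(-188131) = 345161*(-1/188131) = -345161/188131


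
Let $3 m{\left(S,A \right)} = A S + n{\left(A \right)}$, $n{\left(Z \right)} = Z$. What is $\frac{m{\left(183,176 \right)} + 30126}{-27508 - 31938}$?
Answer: $- \frac{61381}{89169} \approx -0.68837$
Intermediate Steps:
$m{\left(S,A \right)} = \frac{A}{3} + \frac{A S}{3}$ ($m{\left(S,A \right)} = \frac{A S + A}{3} = \frac{A + A S}{3} = \frac{A}{3} + \frac{A S}{3}$)
$\frac{m{\left(183,176 \right)} + 30126}{-27508 - 31938} = \frac{\frac{1}{3} \cdot 176 \left(1 + 183\right) + 30126}{-27508 - 31938} = \frac{\frac{1}{3} \cdot 176 \cdot 184 + 30126}{-59446} = \left(\frac{32384}{3} + 30126\right) \left(- \frac{1}{59446}\right) = \frac{122762}{3} \left(- \frac{1}{59446}\right) = - \frac{61381}{89169}$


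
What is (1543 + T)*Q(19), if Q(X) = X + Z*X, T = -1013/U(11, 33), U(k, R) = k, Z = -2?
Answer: -303240/11 ≈ -27567.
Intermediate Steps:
T = -1013/11 ≈ -92.091
Q(X) = -X (Q(X) = X - 2*X = -X)
(1543 + T)*Q(19) = (1543 - 1013/11)*(-1*19) = (15960/11)*(-19) = -303240/11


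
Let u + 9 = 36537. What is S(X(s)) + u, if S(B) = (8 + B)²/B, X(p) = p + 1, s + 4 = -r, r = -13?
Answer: 182802/5 ≈ 36560.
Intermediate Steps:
s = 9 (s = -4 - 1*(-13) = -4 + 13 = 9)
X(p) = 1 + p
u = 36528 (u = -9 + 36537 = 36528)
S(B) = (8 + B)²/B
S(X(s)) + u = (8 + (1 + 9))²/(1 + 9) + 36528 = (8 + 10)²/10 + 36528 = (⅒)*18² + 36528 = (⅒)*324 + 36528 = 162/5 + 36528 = 182802/5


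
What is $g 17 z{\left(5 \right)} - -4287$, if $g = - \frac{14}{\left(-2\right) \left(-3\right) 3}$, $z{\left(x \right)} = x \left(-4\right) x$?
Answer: $\frac{50483}{9} \approx 5609.2$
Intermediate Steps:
$z{\left(x \right)} = - 4 x^{2}$ ($z{\left(x \right)} = - 4 x x = - 4 x^{2}$)
$g = - \frac{7}{9}$ ($g = - \frac{14}{6 \cdot 3} = - \frac{14}{18} = \left(-14\right) \frac{1}{18} = - \frac{7}{9} \approx -0.77778$)
$g 17 z{\left(5 \right)} - -4287 = \left(- \frac{7}{9}\right) 17 \left(- 4 \cdot 5^{2}\right) - -4287 = - \frac{119 \left(\left(-4\right) 25\right)}{9} + 4287 = \left(- \frac{119}{9}\right) \left(-100\right) + 4287 = \frac{11900}{9} + 4287 = \frac{50483}{9}$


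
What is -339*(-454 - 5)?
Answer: 155601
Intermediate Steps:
-339*(-454 - 5) = -339*(-459) = 155601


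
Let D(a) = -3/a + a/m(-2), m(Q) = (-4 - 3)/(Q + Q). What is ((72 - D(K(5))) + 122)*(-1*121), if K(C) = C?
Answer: -812031/35 ≈ -23201.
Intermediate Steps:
m(Q) = -7/(2*Q) (m(Q) = -7*1/(2*Q) = -7/(2*Q))
D(a) = -3/a + 4*a/7 (D(a) = -3/a + a/((-7/2/(-2))) = -3/a + a/((-7/2*(-½))) = -3/a + a/(7/4) = -3/a + a*(4/7) = -3/a + 4*a/7)
((72 - D(K(5))) + 122)*(-1*121) = ((72 - (-3/5 + (4/7)*5)) + 122)*(-1*121) = ((72 - (-3*⅕ + 20/7)) + 122)*(-121) = ((72 - (-⅗ + 20/7)) + 122)*(-121) = ((72 - 1*79/35) + 122)*(-121) = ((72 - 79/35) + 122)*(-121) = (2441/35 + 122)*(-121) = (6711/35)*(-121) = -812031/35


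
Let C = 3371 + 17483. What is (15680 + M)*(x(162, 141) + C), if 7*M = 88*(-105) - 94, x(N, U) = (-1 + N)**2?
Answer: 4697426150/7 ≈ 6.7106e+8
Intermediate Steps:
C = 20854
M = -9334/7 (M = (88*(-105) - 94)/7 = (-9240 - 94)/7 = (1/7)*(-9334) = -9334/7 ≈ -1333.4)
(15680 + M)*(x(162, 141) + C) = (15680 - 9334/7)*((-1 + 162)**2 + 20854) = 100426*(161**2 + 20854)/7 = 100426*(25921 + 20854)/7 = (100426/7)*46775 = 4697426150/7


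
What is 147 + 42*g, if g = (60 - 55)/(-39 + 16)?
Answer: 3171/23 ≈ 137.87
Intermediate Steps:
g = -5/23 (g = 5/(-23) = 5*(-1/23) = -5/23 ≈ -0.21739)
147 + 42*g = 147 + 42*(-5/23) = 147 - 210/23 = 3171/23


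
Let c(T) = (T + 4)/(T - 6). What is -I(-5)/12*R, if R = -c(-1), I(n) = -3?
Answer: 3/28 ≈ 0.10714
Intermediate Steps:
c(T) = (4 + T)/(-6 + T)
R = 3/7 (R = -(4 - 1)/(-6 - 1) = -3/(-7) = -(-1)*3/7 = -1*(-3/7) = 3/7 ≈ 0.42857)
-I(-5)/12*R = --3/12*3/7 = -(1/12)*(-3)*3/7 = -(-1)*3/(4*7) = -1*(-3/28) = 3/28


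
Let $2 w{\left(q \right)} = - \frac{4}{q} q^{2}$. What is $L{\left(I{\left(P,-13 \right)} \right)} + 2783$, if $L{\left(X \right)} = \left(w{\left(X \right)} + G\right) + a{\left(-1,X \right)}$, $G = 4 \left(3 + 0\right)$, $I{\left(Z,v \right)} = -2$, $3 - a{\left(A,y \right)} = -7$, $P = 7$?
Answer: $2809$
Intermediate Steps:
$a{\left(A,y \right)} = 10$ ($a{\left(A,y \right)} = 3 - -7 = 3 + 7 = 10$)
$w{\left(q \right)} = - 2 q$ ($w{\left(q \right)} = \frac{- \frac{4}{q} q^{2}}{2} = \frac{\left(-4\right) q}{2} = - 2 q$)
$G = 12$ ($G = 4 \cdot 3 = 12$)
$L{\left(X \right)} = 22 - 2 X$ ($L{\left(X \right)} = \left(- 2 X + 12\right) + 10 = \left(12 - 2 X\right) + 10 = 22 - 2 X$)
$L{\left(I{\left(P,-13 \right)} \right)} + 2783 = \left(22 - -4\right) + 2783 = \left(22 + 4\right) + 2783 = 26 + 2783 = 2809$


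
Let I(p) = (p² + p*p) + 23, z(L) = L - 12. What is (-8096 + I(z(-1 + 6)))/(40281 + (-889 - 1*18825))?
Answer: -7975/20567 ≈ -0.38776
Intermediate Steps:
z(L) = -12 + L
I(p) = 23 + 2*p² (I(p) = (p² + p²) + 23 = 2*p² + 23 = 23 + 2*p²)
(-8096 + I(z(-1 + 6)))/(40281 + (-889 - 1*18825)) = (-8096 + (23 + 2*(-12 + (-1 + 6))²))/(40281 + (-889 - 1*18825)) = (-8096 + (23 + 2*(-12 + 5)²))/(40281 + (-889 - 18825)) = (-8096 + (23 + 2*(-7)²))/(40281 - 19714) = (-8096 + (23 + 2*49))/20567 = (-8096 + (23 + 98))*(1/20567) = (-8096 + 121)*(1/20567) = -7975*1/20567 = -7975/20567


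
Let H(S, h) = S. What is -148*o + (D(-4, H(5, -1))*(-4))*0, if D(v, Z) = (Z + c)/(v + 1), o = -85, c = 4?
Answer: 12580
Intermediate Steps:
D(v, Z) = (4 + Z)/(1 + v) (D(v, Z) = (Z + 4)/(v + 1) = (4 + Z)/(1 + v))
-148*o + (D(-4, H(5, -1))*(-4))*0 = -148*(-85) + (((4 + 5)/(1 - 4))*(-4))*0 = 12580 + ((9/(-3))*(-4))*0 = 12580 + (-⅓*9*(-4))*0 = 12580 - 3*(-4)*0 = 12580 + 12*0 = 12580 + 0 = 12580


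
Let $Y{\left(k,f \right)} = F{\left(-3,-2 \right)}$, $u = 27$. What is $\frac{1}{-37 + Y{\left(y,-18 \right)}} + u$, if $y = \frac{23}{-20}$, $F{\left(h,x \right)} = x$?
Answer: $\frac{1052}{39} \approx 26.974$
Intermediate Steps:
$y = - \frac{23}{20}$ ($y = 23 \left(- \frac{1}{20}\right) = - \frac{23}{20} \approx -1.15$)
$Y{\left(k,f \right)} = -2$
$\frac{1}{-37 + Y{\left(y,-18 \right)}} + u = \frac{1}{-37 - 2} + 27 = \frac{1}{-39} + 27 = - \frac{1}{39} + 27 = \frac{1052}{39}$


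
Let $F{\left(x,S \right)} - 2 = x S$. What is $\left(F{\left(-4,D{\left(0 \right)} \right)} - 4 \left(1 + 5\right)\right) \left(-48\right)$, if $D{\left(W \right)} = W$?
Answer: $1056$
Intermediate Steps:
$F{\left(x,S \right)} = 2 + S x$ ($F{\left(x,S \right)} = 2 + x S = 2 + S x$)
$\left(F{\left(-4,D{\left(0 \right)} \right)} - 4 \left(1 + 5\right)\right) \left(-48\right) = \left(\left(2 + 0 \left(-4\right)\right) - 4 \left(1 + 5\right)\right) \left(-48\right) = \left(\left(2 + 0\right) - 24\right) \left(-48\right) = \left(2 - 24\right) \left(-48\right) = \left(-22\right) \left(-48\right) = 1056$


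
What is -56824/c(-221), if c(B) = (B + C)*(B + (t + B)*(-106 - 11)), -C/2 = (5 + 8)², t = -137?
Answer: 56824/23290735 ≈ 0.0024398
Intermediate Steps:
C = -338 (C = -2*(5 + 8)² = -2*13² = -2*169 = -338)
c(B) = (-338 + B)*(16029 - 116*B) (c(B) = (B - 338)*(B + (-137 + B)*(-106 - 11)) = (-338 + B)*(B + (-137 + B)*(-117)) = (-338 + B)*(B + (16029 - 117*B)) = (-338 + B)*(16029 - 116*B))
-56824/c(-221) = -56824/(-5417802 - 116*(-221)² + 55237*(-221)) = -56824/(-5417802 - 116*48841 - 12207377) = -56824/(-5417802 - 5665556 - 12207377) = -56824/(-23290735) = -56824*(-1/23290735) = 56824/23290735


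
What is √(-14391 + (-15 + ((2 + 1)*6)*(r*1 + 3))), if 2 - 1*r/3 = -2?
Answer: 2*I*√3534 ≈ 118.89*I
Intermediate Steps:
r = 12 (r = 6 - 3*(-2) = 6 + 6 = 12)
√(-14391 + (-15 + ((2 + 1)*6)*(r*1 + 3))) = √(-14391 + (-15 + ((2 + 1)*6)*(12*1 + 3))) = √(-14391 + (-15 + (3*6)*(12 + 3))) = √(-14391 + (-15 + 18*15)) = √(-14391 + (-15 + 270)) = √(-14391 + 255) = √(-14136) = 2*I*√3534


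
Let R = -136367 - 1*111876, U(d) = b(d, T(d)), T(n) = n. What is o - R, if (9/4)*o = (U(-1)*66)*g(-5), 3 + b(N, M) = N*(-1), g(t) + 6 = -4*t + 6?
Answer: 741209/3 ≈ 2.4707e+5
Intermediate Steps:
g(t) = -4*t (g(t) = -6 + (-4*t + 6) = -6 + (6 - 4*t) = -4*t)
b(N, M) = -3 - N (b(N, M) = -3 + N*(-1) = -3 - N)
U(d) = -3 - d
R = -248243 (R = -136367 - 111876 = -248243)
o = -3520/3 (o = 4*(((-3 - 1*(-1))*66)*(-4*(-5)))/9 = 4*(((-3 + 1)*66)*20)/9 = 4*(-2*66*20)/9 = 4*(-132*20)/9 = (4/9)*(-2640) = -3520/3 ≈ -1173.3)
o - R = -3520/3 - 1*(-248243) = -3520/3 + 248243 = 741209/3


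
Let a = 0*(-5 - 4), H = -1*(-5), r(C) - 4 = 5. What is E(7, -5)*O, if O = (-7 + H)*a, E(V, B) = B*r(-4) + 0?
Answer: 0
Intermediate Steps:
r(C) = 9 (r(C) = 4 + 5 = 9)
H = 5
a = 0 (a = 0*(-9) = 0)
E(V, B) = 9*B (E(V, B) = B*9 + 0 = 9*B + 0 = 9*B)
O = 0 (O = (-7 + 5)*0 = -2*0 = 0)
E(7, -5)*O = (9*(-5))*0 = -45*0 = 0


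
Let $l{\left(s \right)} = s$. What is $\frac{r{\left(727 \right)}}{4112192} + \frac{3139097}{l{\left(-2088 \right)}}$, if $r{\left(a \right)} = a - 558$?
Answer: $- \frac{1613571152219}{1073282112} \approx -1503.4$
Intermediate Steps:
$r{\left(a \right)} = -558 + a$ ($r{\left(a \right)} = a - 558 = -558 + a$)
$\frac{r{\left(727 \right)}}{4112192} + \frac{3139097}{l{\left(-2088 \right)}} = \frac{-558 + 727}{4112192} + \frac{3139097}{-2088} = 169 \cdot \frac{1}{4112192} + 3139097 \left(- \frac{1}{2088}\right) = \frac{169}{4112192} - \frac{3139097}{2088} = - \frac{1613571152219}{1073282112}$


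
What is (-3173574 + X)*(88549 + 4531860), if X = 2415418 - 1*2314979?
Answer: -14199140612215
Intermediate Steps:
X = 100439 (X = 2415418 - 2314979 = 100439)
(-3173574 + X)*(88549 + 4531860) = (-3173574 + 100439)*(88549 + 4531860) = -3073135*4620409 = -14199140612215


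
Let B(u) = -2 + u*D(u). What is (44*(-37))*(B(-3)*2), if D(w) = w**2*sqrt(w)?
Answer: 6512 + 87912*I*sqrt(3) ≈ 6512.0 + 1.5227e+5*I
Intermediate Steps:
D(w) = w**(5/2)
B(u) = -2 + u**(7/2) (B(u) = -2 + u*u**(5/2) = -2 + u**(7/2))
(44*(-37))*(B(-3)*2) = (44*(-37))*((-2 + (-3)**(7/2))*2) = -1628*(-2 - 27*I*sqrt(3))*2 = -1628*(-4 - 54*I*sqrt(3)) = 6512 + 87912*I*sqrt(3)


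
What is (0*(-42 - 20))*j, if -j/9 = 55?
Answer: 0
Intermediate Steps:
j = -495 (j = -9*55 = -495)
(0*(-42 - 20))*j = (0*(-42 - 20))*(-495) = (0*(-62))*(-495) = 0*(-495) = 0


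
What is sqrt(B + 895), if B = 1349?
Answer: 2*sqrt(561) ≈ 47.371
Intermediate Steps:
sqrt(B + 895) = sqrt(1349 + 895) = sqrt(2244) = 2*sqrt(561)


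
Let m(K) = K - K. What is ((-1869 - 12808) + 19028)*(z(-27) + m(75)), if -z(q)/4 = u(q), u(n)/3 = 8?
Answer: -417696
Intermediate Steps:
u(n) = 24 (u(n) = 3*8 = 24)
m(K) = 0
z(q) = -96 (z(q) = -4*24 = -96)
((-1869 - 12808) + 19028)*(z(-27) + m(75)) = ((-1869 - 12808) + 19028)*(-96 + 0) = (-14677 + 19028)*(-96) = 4351*(-96) = -417696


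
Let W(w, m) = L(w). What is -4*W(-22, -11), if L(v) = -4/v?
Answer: -8/11 ≈ -0.72727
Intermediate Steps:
W(w, m) = -4/w
-4*W(-22, -11) = -(-16)/(-22) = -(-16)*(-1)/22 = -4*2/11 = -8/11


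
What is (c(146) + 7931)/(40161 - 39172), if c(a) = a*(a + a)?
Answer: 50563/989 ≈ 51.125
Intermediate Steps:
c(a) = 2*a**2 (c(a) = a*(2*a) = 2*a**2)
(c(146) + 7931)/(40161 - 39172) = (2*146**2 + 7931)/(40161 - 39172) = (2*21316 + 7931)/989 = (42632 + 7931)*(1/989) = 50563*(1/989) = 50563/989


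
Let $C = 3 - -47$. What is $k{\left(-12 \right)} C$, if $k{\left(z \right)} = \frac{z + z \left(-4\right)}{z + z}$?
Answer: $-75$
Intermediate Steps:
$k{\left(z \right)} = - \frac{3}{2}$ ($k{\left(z \right)} = \frac{z - 4 z}{2 z} = - 3 z \frac{1}{2 z} = - \frac{3}{2}$)
$C = 50$ ($C = 3 + 47 = 50$)
$k{\left(-12 \right)} C = \left(- \frac{3}{2}\right) 50 = -75$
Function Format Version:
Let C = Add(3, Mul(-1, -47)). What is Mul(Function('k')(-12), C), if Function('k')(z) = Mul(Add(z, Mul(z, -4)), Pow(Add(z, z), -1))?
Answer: -75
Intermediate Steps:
Function('k')(z) = Rational(-3, 2) (Function('k')(z) = Mul(Add(z, Mul(-4, z)), Pow(Mul(2, z), -1)) = Mul(Mul(-3, z), Mul(Rational(1, 2), Pow(z, -1))) = Rational(-3, 2))
C = 50 (C = Add(3, 47) = 50)
Mul(Function('k')(-12), C) = Mul(Rational(-3, 2), 50) = -75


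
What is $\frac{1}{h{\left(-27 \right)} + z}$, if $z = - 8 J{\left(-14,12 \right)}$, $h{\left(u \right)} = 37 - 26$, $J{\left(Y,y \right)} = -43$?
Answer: $\frac{1}{355} \approx 0.0028169$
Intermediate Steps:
$h{\left(u \right)} = 11$ ($h{\left(u \right)} = 37 - 26 = 11$)
$z = 344$ ($z = \left(-8\right) \left(-43\right) = 344$)
$\frac{1}{h{\left(-27 \right)} + z} = \frac{1}{11 + 344} = \frac{1}{355}$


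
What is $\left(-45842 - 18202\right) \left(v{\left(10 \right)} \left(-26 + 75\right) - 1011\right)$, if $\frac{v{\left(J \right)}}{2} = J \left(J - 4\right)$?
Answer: $-311830236$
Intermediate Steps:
$v{\left(J \right)} = 2 J \left(-4 + J\right)$ ($v{\left(J \right)} = 2 J \left(J - 4\right) = 2 J \left(-4 + J\right)$)
$\left(-45842 - 18202\right) \left(v{\left(10 \right)} \left(-26 + 75\right) - 1011\right) = \left(-45842 - 18202\right) \left(2 \cdot 10 \left(-4 + 10\right) \left(-26 + 75\right) - 1011\right) = - 64044 \left(2 \cdot 10 \cdot 6 \cdot 49 - 1011\right) = - 64044 \left(120 \cdot 49 - 1011\right) = - 64044 \left(5880 - 1011\right) = \left(-64044\right) 4869 = -311830236$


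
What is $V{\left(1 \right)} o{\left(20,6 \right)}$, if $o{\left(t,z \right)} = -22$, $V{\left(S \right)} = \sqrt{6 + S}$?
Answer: $- 22 \sqrt{7} \approx -58.207$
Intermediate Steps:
$V{\left(1 \right)} o{\left(20,6 \right)} = \sqrt{6 + 1} \left(-22\right) = \sqrt{7} \left(-22\right) = - 22 \sqrt{7}$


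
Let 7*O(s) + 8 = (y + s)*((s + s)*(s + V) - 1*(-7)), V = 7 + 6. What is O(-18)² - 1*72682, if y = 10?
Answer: -1299402/49 ≈ -26518.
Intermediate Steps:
V = 13
O(s) = -8/7 + (7 + 2*s*(13 + s))*(10 + s)/7 (O(s) = -8/7 + ((10 + s)*((s + s)*(s + 13) - 1*(-7)))/7 = -8/7 + ((10 + s)*((2*s)*(13 + s) + 7))/7 = -8/7 + ((10 + s)*(2*s*(13 + s) + 7))/7 = -8/7 + ((10 + s)*(7 + 2*s*(13 + s)))/7 = -8/7 + ((7 + 2*s*(13 + s))*(10 + s))/7 = -8/7 + (7 + 2*s*(13 + s))*(10 + s)/7)
O(-18)² - 1*72682 = (62/7 + (2/7)*(-18)³ + (46/7)*(-18)² + (267/7)*(-18))² - 1*72682 = (62/7 + (2/7)*(-5832) + (46/7)*324 - 4806/7)² - 72682 = (62/7 - 11664/7 + 14904/7 - 4806/7)² - 72682 = (-1504/7)² - 72682 = 2262016/49 - 72682 = -1299402/49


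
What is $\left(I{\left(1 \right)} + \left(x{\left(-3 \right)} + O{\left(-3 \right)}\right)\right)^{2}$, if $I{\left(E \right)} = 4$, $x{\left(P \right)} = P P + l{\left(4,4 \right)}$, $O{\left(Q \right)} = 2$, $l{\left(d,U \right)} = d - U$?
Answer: $225$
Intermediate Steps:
$x{\left(P \right)} = P^{2}$ ($x{\left(P \right)} = P P + \left(4 - 4\right) = P^{2} + \left(4 - 4\right) = P^{2} + 0 = P^{2}$)
$\left(I{\left(1 \right)} + \left(x{\left(-3 \right)} + O{\left(-3 \right)}\right)\right)^{2} = \left(4 + \left(\left(-3\right)^{2} + 2\right)\right)^{2} = \left(4 + \left(9 + 2\right)\right)^{2} = \left(4 + 11\right)^{2} = 15^{2} = 225$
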